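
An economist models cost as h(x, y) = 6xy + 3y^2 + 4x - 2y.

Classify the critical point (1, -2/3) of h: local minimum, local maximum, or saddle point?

saddle point

The Hessian of h is constant: H = [[0, 6], [6, 6]].
det(H) = 0·6 − 6² = -36.
Since det(H) < 0, H is indefinite and the critical point is a saddle point.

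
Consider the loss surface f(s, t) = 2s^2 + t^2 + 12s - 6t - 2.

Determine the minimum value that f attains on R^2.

-29

f(s,t) separates as P(s) + Q(t) − 2, so its minimum is min P + min Q − 2.
P'(s) = 4s + 12 vanishes at s ∈ {-3}; Q'(t) = 2(t - 3) vanishes at t ∈ {3}.
Local minima of P (where P''>0): P(-3)=-18. Local minima of Q: Q(3)=-9.
So the global minimum of f is P(-3) + Q(3) − 2 = -18 − 9 − 2 = -29, attained at (-3, 3).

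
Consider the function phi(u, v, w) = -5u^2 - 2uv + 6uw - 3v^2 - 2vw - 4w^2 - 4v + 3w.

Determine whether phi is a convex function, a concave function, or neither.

concave

phi is quadratic, so its Hessian is the constant matrix H = [[-10, -2, 6], [-2, -6, -2], [6, -2, -8]].
Leading principal minors: -10, 56, -144.
Signs alternate −, +, − ⇒ H ≺ 0 ⇒ concave.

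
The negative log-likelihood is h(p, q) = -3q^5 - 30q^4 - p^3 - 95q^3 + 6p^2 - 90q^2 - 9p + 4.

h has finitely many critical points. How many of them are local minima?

2

h separates as a function of p plus a function of q, so ∇h=0 decouples.
∂h/∂p = -3(p - 3)(p - 1) = 0 at p ∈ {1, 3}; ∂h/∂q = -15q(q + 1)(q + 3)(q + 4) = 0 at q ∈ {-4, -3, -1, 0}.
The Hessian is diagonal: diag(h_pp, h_qq). Second derivatives: h_pp(1)=6, h_pp(3)=-6; h_qq(-4)=180, h_qq(-3)=-90, h_qq(-1)=90, h_qq(0)=-180.
Local minima occur where both diagonal entries positive: (1, -4), (1, -1). Count: 2.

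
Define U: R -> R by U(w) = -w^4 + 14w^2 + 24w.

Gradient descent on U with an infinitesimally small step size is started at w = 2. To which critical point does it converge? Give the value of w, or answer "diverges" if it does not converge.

-1

U'(w) = -4(w - 3)(w + 1)(w + 2), so U'(2) = 48.
Gradient descent moves in the -U' direction, i.e. w is decreasing.
The nearest critical point in that direction is w = -1, where U'' = 16 > 0 (a local minimum). The iterate converges there.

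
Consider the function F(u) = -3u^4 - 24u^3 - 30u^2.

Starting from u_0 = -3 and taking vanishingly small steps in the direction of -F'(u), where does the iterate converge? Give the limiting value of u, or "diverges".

-1

F'(u) = -12u(u + 1)(u + 5), so F'(-3) = -144.
Gradient descent moves in the -F' direction, i.e. u is increasing.
The nearest critical point in that direction is u = -1, where F'' = 48 > 0 (a local minimum). The iterate converges there.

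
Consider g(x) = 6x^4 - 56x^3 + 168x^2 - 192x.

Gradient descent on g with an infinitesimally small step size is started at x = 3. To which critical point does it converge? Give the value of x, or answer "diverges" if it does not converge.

g'(x) = 24(x - 4)(x - 2)(x - 1), so g'(3) = -48.
Gradient descent moves in the -g' direction, i.e. x is increasing.
The nearest critical point in that direction is x = 4, where g'' = 144 > 0 (a local minimum). The iterate converges there.

4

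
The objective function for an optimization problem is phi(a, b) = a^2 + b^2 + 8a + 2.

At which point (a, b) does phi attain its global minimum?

phi(a,b) separates as P(a) + Q(b) + 2, so its minimum is min P + min Q + 2.
P'(a) = 2a + 8 vanishes at a ∈ {-4}; Q'(b) = 2b vanishes at b ∈ {0}.
Local minima of P (where P''>0): P(-4)=-16. Local minima of Q: Q(0)=0.
So the global minimum of phi is P(-4) + Q(0) + 2 = -16 + 0 + 2 = -14, attained at (-4, 0).

(-4, 0)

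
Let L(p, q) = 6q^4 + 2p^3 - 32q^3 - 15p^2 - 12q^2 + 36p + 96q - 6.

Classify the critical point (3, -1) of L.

local minimum

The mixed partial ∂²L/∂p∂q is 0, so the Hessian at any point is diag(L_pp, L_qq) = diag(6(2p - 5), 24(3q^2 - 8q - 1)).
At (3, -1): H = diag(6, 240).
Both eigenvalues are positive, so H is positive definite: a local minimum.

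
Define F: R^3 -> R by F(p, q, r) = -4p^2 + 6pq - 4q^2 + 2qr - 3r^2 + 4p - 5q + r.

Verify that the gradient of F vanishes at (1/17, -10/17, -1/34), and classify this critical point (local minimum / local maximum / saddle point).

local maximum

∇F = (-8p + 6q + 4, 6p - 8q + 2r - 5, 2q - 6r + 1); substituting (1/17, -10/17, -1/34) gives ∇F = (0, 0, 0), so (1/17, -10/17, -1/34) is indeed a critical point.
The Hessian is constant: H = [[-8, 6, 0], [6, -8, 2], [0, 2, -6]].
Leading principal minors: Δ₁ = -8, Δ₂ = 28, Δ₃ = -136.
The minors alternate sign starting negative (−, +, −), so H is negative definite: a local maximum.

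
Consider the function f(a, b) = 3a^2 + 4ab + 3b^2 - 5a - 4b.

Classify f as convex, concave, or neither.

f is quadratic, so its Hessian is the constant matrix H = [[6, 4], [4, 6]].
det(H) = 20, tr(H) = 12.
det(H) > 0 and tr(H) > 0, so H is positive definite everywhere: convex.

convex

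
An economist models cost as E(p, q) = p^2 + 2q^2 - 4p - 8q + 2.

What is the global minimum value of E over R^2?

-10

E(p,q) separates as A(p) + B(q) + 2, so its minimum is min A + min B + 2.
A'(p) = 2p - 4 vanishes at p ∈ {2}; B'(q) = 4q - 8 vanishes at q ∈ {2}.
Local minima of A (where A''>0): A(2)=-4. Local minima of B: B(2)=-8.
So the global minimum of E is A(2) + B(2) + 2 = -4 − 8 + 2 = -10, attained at (2, 2).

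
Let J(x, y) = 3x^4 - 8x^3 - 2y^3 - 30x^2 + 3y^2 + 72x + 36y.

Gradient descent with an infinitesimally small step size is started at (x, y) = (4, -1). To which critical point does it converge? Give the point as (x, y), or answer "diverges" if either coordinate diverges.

(3, -2)

J is separable, so gradient descent decouples: x follows -∂J/∂x, y follows -∂J/∂y.
∂J/∂x = 12(x - 3)(x - 1)(x + 2); at x=4 this is 216, so x decreases.
∂J/∂y = -6(y - 3)(y + 2); at y=-1 this is 24, so y decreases.
x converges to its nearest critical value 3 (a local min of the x-part); y converges to -2. The iterate converges to (3, -2).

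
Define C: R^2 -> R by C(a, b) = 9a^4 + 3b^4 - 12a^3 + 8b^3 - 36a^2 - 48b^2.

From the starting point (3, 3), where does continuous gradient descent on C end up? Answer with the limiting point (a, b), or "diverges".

(2, 2)

C is separable, so gradient descent decouples: a follows -∂C/∂a, b follows -∂C/∂b.
∂C/∂a = 36a(a - 2)(a + 1); at a=3 this is 432, so a decreases.
∂C/∂b = 12b(b - 2)(b + 4); at b=3 this is 252, so b decreases.
a converges to its nearest critical value 2 (a local min of the a-part); b converges to 2. The iterate converges to (2, 2).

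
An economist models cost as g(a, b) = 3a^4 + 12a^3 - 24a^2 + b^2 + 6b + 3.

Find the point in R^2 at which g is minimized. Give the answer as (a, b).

(-4, -3)

g(a,b) separates as P(a) + Q(b) + 3, so its minimum is min P + min Q + 3.
P'(a) = 12a(a - 1)(a + 4) vanishes at a ∈ {-4, 0, 1}; Q'(b) = 2b + 6 vanishes at b ∈ {-3}.
Local minima of P (where P''>0): P(-4)=-384, P(1)=-9. Local minima of Q: Q(-3)=-9.
So the global minimum of g is P(-4) + Q(-3) + 3 = -384 − 9 + 3 = -390, attained at (-4, -3).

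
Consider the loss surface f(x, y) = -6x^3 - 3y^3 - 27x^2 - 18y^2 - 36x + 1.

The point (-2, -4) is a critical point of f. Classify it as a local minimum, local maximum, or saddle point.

local minimum

The mixed partial ∂²f/∂x∂y is 0, so the Hessian at any point is diag(f_xx, f_yy) = diag(-18(2x + 3), -18(y + 2)).
At (-2, -4): H = diag(18, 36).
Both eigenvalues are positive, so H is positive definite: a local minimum.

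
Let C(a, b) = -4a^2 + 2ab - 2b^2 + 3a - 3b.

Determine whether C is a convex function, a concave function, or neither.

concave

C is quadratic, so its Hessian is the constant matrix H = [[-8, 2], [2, -4]].
det(H) = 28, tr(H) = -12.
det(H) > 0 and tr(H) < 0, so H is negative definite everywhere: concave.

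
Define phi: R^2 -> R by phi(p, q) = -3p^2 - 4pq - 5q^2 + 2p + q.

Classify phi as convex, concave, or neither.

concave

phi is quadratic, so its Hessian is the constant matrix H = [[-6, -4], [-4, -10]].
det(H) = 44, tr(H) = -16.
det(H) > 0 and tr(H) < 0, so H is negative definite everywhere: concave.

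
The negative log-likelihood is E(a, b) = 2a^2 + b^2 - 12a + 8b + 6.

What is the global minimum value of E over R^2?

-28

E(a,b) separates as P(a) + Q(b) + 6, so its minimum is min P + min Q + 6.
P'(a) = 4a - 12 vanishes at a ∈ {3}; Q'(b) = 2b + 8 vanishes at b ∈ {-4}.
Local minima of P (where P''>0): P(3)=-18. Local minima of Q: Q(-4)=-16.
So the global minimum of E is P(3) + Q(-4) + 6 = -18 − 16 + 6 = -28, attained at (3, -4).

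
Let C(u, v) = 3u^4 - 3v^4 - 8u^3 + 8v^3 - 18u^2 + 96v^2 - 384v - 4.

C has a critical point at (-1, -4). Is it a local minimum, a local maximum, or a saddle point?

saddle point

The mixed partial ∂²C/∂u∂v is 0, so the Hessian at any point is diag(C_uu, C_vv) = diag(12(3u^2 - 4u - 3), 12(-3v^2 + 4v + 16)).
At (-1, -4): H = diag(48, -576).
The eigenvalues have opposite signs, so H is indefinite: a saddle point.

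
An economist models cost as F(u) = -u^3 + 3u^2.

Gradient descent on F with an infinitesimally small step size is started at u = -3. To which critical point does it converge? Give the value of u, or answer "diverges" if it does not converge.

0

F'(u) = -3u(u - 2), so F'(-3) = -45.
Gradient descent moves in the -F' direction, i.e. u is increasing.
The nearest critical point in that direction is u = 0, where F'' = 6 > 0 (a local minimum). The iterate converges there.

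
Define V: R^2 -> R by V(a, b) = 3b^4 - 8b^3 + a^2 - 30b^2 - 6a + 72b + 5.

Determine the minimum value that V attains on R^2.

V(a,b) separates as P(a) + Q(b) + 5, so its minimum is min P + min Q + 5.
P'(a) = 2a - 6 vanishes at a ∈ {3}; Q'(b) = 12(b - 3)(b - 1)(b + 2) vanishes at b ∈ {-2, 1, 3}.
Local minima of P (where P''>0): P(3)=-9. Local minima of Q: Q(-2)=-152, Q(3)=-27.
So the global minimum of V is P(3) + Q(-2) + 5 = -9 − 152 + 5 = -156, attained at (3, -2).

-156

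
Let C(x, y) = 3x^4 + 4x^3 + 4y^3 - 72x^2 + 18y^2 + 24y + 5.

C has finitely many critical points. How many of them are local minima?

2

C separates as a function of x plus a function of y, so ∇C=0 decouples.
∂C/∂x = 12x(x - 3)(x + 4) = 0 at x ∈ {-4, 0, 3}; ∂C/∂y = 12(y + 1)(y + 2) = 0 at y ∈ {-2, -1}.
The Hessian is diagonal: diag(C_xx, C_yy). Second derivatives: C_xx(-4)=336, C_xx(0)=-144, C_xx(3)=252; C_yy(-2)=-12, C_yy(-1)=12.
Local minima occur where both diagonal entries positive: (-4, -1), (3, -1). Count: 2.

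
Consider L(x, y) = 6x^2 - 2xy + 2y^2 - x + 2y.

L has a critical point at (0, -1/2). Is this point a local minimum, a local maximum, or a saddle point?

The Hessian of L is constant: H = [[12, -2], [-2, 4]].
det(H) = 12·4 − (-2)² = 44.
det(H) > 0 and tr(H) = 16 > 0, so H is positive definite and the point is a local minimum.

local minimum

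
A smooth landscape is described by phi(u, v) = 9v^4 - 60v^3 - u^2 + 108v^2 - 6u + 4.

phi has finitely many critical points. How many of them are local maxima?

phi separates as a function of u plus a function of v, so ∇phi=0 decouples.
∂phi/∂u = -2(u + 3) = 0 at u ∈ {-3}; ∂phi/∂v = 36v(v - 3)(v - 2) = 0 at v ∈ {0, 2, 3}.
The Hessian is diagonal: diag(phi_uu, phi_vv). Second derivatives: phi_uu(-3)=-2; phi_vv(0)=216, phi_vv(2)=-72, phi_vv(3)=108.
Local maxima occur where both diagonal entries negative: (-3, 2). Count: 1.

1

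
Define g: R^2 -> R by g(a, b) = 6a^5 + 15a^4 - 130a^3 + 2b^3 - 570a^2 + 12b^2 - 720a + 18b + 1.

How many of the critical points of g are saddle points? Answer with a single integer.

4

g separates as a function of a plus a function of b, so ∇g=0 decouples.
∂g/∂a = 30(a - 4)(a + 1)(a + 2)(a + 3) = 0 at a ∈ {-3, -2, -1, 4}; ∂g/∂b = 6(b + 1)(b + 3) = 0 at b ∈ {-3, -1}.
The Hessian is diagonal: diag(g_aa, g_bb). Second derivatives: g_aa(-3)=-420, g_aa(-2)=180, g_aa(-1)=-300, g_aa(4)=6300; g_bb(-3)=-12, g_bb(-1)=12.
Saddle points occur where the two diagonal entries have opposite signs: (-3, -1), (-2, -3), (-1, -1), (4, -3). Count: 4.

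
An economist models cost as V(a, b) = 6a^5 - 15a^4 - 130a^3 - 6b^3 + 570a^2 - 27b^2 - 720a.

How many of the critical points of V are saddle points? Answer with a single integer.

V separates as a function of a plus a function of b, so ∇V=0 decouples.
∂V/∂a = 30(a - 3)(a - 2)(a - 1)(a + 4) = 0 at a ∈ {-4, 1, 2, 3}; ∂V/∂b = -18b(b + 3) = 0 at b ∈ {-3, 0}.
The Hessian is diagonal: diag(V_aa, V_bb). Second derivatives: V_aa(-4)=-6300, V_aa(1)=300, V_aa(2)=-180, V_aa(3)=420; V_bb(-3)=54, V_bb(0)=-54.
Saddle points occur where the two diagonal entries have opposite signs: (-4, -3), (1, 0), (2, -3), (3, 0). Count: 4.

4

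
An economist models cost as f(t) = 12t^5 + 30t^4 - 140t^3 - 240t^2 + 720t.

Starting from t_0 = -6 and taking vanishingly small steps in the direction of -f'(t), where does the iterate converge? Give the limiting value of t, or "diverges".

diverges

f'(t) = 60(t - 2)(t - 1)(t + 2)(t + 3), so f'(-6) = 40320.
Gradient descent moves in the -f' direction, i.e. t is decreasing.
There is no critical point below t=-6, and f' keeps the same sign, so the iterate runs off to −∞.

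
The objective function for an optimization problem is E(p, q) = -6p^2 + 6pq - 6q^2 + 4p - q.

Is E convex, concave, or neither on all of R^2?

concave

E is quadratic, so its Hessian is the constant matrix H = [[-12, 6], [6, -12]].
det(H) = 108, tr(H) = -24.
det(H) > 0 and tr(H) < 0, so H is negative definite everywhere: concave.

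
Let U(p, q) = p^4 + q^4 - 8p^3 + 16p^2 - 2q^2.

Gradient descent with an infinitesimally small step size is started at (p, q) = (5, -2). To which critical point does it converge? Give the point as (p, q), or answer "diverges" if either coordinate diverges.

U is separable, so gradient descent decouples: p follows -∂U/∂p, q follows -∂U/∂q.
∂U/∂p = 4p(p - 4)(p - 2); at p=5 this is 60, so p decreases.
∂U/∂q = 4q(q - 1)(q + 1); at q=-2 this is -24, so q increases.
p converges to its nearest critical value 4 (a local min of the p-part); q converges to -1. The iterate converges to (4, -1).

(4, -1)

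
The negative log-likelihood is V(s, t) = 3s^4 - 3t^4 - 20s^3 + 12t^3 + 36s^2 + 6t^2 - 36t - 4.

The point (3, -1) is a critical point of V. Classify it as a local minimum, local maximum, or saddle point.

saddle point

The mixed partial ∂²V/∂s∂t is 0, so the Hessian at any point is diag(V_ss, V_tt) = diag(12(3s^2 - 10s + 6), 12(-3t^2 + 6t + 1)).
At (3, -1): H = diag(36, -96).
The eigenvalues have opposite signs, so H is indefinite: a saddle point.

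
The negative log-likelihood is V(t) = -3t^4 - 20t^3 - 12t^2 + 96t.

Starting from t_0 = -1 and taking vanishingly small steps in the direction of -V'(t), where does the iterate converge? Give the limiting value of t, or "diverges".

V'(t) = -12(t - 1)(t + 2)(t + 4), so V'(-1) = 72.
Gradient descent moves in the -V' direction, i.e. t is decreasing.
The nearest critical point in that direction is t = -2, where V'' = 72 > 0 (a local minimum). The iterate converges there.

-2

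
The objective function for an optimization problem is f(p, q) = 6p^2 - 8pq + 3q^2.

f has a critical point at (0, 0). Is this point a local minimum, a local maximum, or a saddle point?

local minimum

The Hessian of f is constant: H = [[12, -8], [-8, 6]].
det(H) = 12·6 − (-8)² = 8.
det(H) > 0 and tr(H) = 18 > 0, so H is positive definite and the point is a local minimum.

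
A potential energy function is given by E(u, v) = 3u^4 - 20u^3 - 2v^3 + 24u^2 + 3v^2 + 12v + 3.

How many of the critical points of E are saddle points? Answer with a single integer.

3

E separates as a function of u plus a function of v, so ∇E=0 decouples.
∂E/∂u = 12u(u - 4)(u - 1) = 0 at u ∈ {0, 1, 4}; ∂E/∂v = -6(v - 2)(v + 1) = 0 at v ∈ {-1, 2}.
The Hessian is diagonal: diag(E_uu, E_vv). Second derivatives: E_uu(0)=48, E_uu(1)=-36, E_uu(4)=144; E_vv(-1)=18, E_vv(2)=-18.
Saddle points occur where the two diagonal entries have opposite signs: (0, 2), (1, -1), (4, 2). Count: 3.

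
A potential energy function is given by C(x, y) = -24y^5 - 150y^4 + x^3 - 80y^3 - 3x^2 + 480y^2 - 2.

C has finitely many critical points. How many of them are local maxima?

2

C separates as a function of x plus a function of y, so ∇C=0 decouples.
∂C/∂x = 3x(x - 2) = 0 at x ∈ {0, 2}; ∂C/∂y = -120y(y - 1)(y + 2)(y + 4) = 0 at y ∈ {-4, -2, 0, 1}.
The Hessian is diagonal: diag(C_xx, C_yy). Second derivatives: C_xx(0)=-6, C_xx(2)=6; C_yy(-4)=4800, C_yy(-2)=-1440, C_yy(0)=960, C_yy(1)=-1800.
Local maxima occur where both diagonal entries negative: (0, -2), (0, 1). Count: 2.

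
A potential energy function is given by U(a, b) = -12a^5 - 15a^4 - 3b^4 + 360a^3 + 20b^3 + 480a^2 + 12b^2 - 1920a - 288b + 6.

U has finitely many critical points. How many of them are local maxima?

U separates as a function of a plus a function of b, so ∇U=0 decouples.
∂U/∂a = -60(a - 4)(a - 1)(a + 2)(a + 4) = 0 at a ∈ {-4, -2, 1, 4}; ∂U/∂b = -12(b - 4)(b - 3)(b + 2) = 0 at b ∈ {-2, 3, 4}.
The Hessian is diagonal: diag(U_aa, U_bb). Second derivatives: U_aa(-4)=4800, U_aa(-2)=-2160, U_aa(1)=2700, U_aa(4)=-8640; U_bb(-2)=-360, U_bb(3)=60, U_bb(4)=-72.
Local maxima occur where both diagonal entries negative: (-2, -2), (-2, 4), (4, -2), (4, 4). Count: 4.

4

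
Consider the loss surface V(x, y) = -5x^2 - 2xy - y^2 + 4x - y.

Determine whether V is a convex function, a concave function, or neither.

concave

V is quadratic, so its Hessian is the constant matrix H = [[-10, -2], [-2, -2]].
det(H) = 16, tr(H) = -12.
det(H) > 0 and tr(H) < 0, so H is negative definite everywhere: concave.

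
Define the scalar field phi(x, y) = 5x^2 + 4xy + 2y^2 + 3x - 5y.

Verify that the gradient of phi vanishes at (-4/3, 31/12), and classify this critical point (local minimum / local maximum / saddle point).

∇phi = (10x + 4y + 3, 4x + 4y - 5); substituting (-4/3, 31/12) gives ∇phi = (0, 0), so (-4/3, 31/12) is indeed a critical point.
The Hessian of phi is constant: H = [[10, 4], [4, 4]].
det(H) = 10·4 − 4² = 24.
det(H) > 0 and tr(H) = 14 > 0, so H is positive definite and the point is a local minimum.

local minimum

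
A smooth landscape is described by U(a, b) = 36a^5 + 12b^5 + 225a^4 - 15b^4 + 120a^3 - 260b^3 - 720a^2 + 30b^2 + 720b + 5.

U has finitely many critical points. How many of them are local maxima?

4

U separates as a function of a plus a function of b, so ∇U=0 decouples.
∂U/∂a = 180a(a - 1)(a + 2)(a + 4) = 0 at a ∈ {-4, -2, 0, 1}; ∂U/∂b = 60(b - 4)(b - 1)(b + 1)(b + 3) = 0 at b ∈ {-3, -1, 1, 4}.
The Hessian is diagonal: diag(U_aa, U_bb). Second derivatives: U_aa(-4)=-7200, U_aa(-2)=2160, U_aa(0)=-1440, U_aa(1)=2700; U_bb(-3)=-3360, U_bb(-1)=1200, U_bb(1)=-1440, U_bb(4)=6300.
Local maxima occur where both diagonal entries negative: (-4, -3), (-4, 1), (0, -3), (0, 1). Count: 4.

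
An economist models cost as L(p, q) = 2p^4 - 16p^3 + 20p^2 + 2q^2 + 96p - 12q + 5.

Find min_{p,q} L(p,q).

-71

L(p,q) separates as A(p) + B(q) + 5, so its minimum is min A + min B + 5.
A'(p) = 8(p - 4)(p - 3)(p + 1) vanishes at p ∈ {-1, 3, 4}; B'(q) = 4q - 12 vanishes at q ∈ {3}.
Local minima of A (where A''>0): A(-1)=-58, A(4)=192. Local minima of B: B(3)=-18.
So the global minimum of L is A(-1) + B(3) + 5 = -58 − 18 + 5 = -71, attained at (-1, 3).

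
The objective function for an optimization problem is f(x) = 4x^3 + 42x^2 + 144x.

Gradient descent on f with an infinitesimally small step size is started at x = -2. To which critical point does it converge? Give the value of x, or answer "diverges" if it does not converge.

-3

f'(x) = 12(x + 3)(x + 4), so f'(-2) = 24.
Gradient descent moves in the -f' direction, i.e. x is decreasing.
The nearest critical point in that direction is x = -3, where f'' = 12 > 0 (a local minimum). The iterate converges there.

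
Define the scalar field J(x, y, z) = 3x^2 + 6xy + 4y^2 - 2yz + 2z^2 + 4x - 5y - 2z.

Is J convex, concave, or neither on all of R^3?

J is quadratic, so its Hessian is the constant matrix H = [[6, 6, 0], [6, 8, -2], [0, -2, 4]].
Leading principal minors: 6, 12, 24.
All positive ⇒ H ≻ 0 ⇒ convex.

convex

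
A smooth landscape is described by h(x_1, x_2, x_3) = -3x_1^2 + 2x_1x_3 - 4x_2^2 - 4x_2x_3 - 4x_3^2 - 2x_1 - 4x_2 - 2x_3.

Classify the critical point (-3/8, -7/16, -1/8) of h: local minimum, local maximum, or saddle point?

local maximum

The Hessian is constant: H = [[-6, 0, 2], [0, -8, -4], [2, -4, -8]].
Leading principal minors: Δ₁ = -6, Δ₂ = 48, Δ₃ = -256.
The minors alternate sign starting negative (−, +, −), so H is negative definite: a local maximum.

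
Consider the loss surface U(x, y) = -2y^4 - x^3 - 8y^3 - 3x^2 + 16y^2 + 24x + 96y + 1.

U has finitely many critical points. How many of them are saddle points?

3

U separates as a function of x plus a function of y, so ∇U=0 decouples.
∂U/∂x = -3(x - 2)(x + 4) = 0 at x ∈ {-4, 2}; ∂U/∂y = -8(y - 2)(y + 2)(y + 3) = 0 at y ∈ {-3, -2, 2}.
The Hessian is diagonal: diag(U_xx, U_yy). Second derivatives: U_xx(-4)=18, U_xx(2)=-18; U_yy(-3)=-40, U_yy(-2)=32, U_yy(2)=-160.
Saddle points occur where the two diagonal entries have opposite signs: (-4, -3), (-4, 2), (2, -2). Count: 3.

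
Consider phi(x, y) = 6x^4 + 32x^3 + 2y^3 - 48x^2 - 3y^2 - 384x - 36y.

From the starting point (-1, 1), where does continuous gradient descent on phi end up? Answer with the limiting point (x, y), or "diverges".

(2, 3)

phi is separable, so gradient descent decouples: x follows -∂phi/∂x, y follows -∂phi/∂y.
∂phi/∂x = 24(x - 2)(x + 2)(x + 4); at x=-1 this is -216, so x increases.
∂phi/∂y = 6(y - 3)(y + 2); at y=1 this is -36, so y increases.
x converges to its nearest critical value 2 (a local min of the x-part); y converges to 3. The iterate converges to (2, 3).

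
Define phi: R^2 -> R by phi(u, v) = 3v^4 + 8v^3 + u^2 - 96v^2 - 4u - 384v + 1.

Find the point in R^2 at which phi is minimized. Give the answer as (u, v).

phi(u,v) separates as P(u) + Q(v) + 1, so its minimum is min P + min Q + 1.
P'(u) = 2u - 4 vanishes at u ∈ {2}; Q'(v) = 12(v - 4)(v + 2)(v + 4) vanishes at v ∈ {-4, -2, 4}.
Local minima of P (where P''>0): P(2)=-4. Local minima of Q: Q(-4)=256, Q(4)=-1792.
So the global minimum of phi is P(2) + Q(4) + 1 = -4 − 1792 + 1 = -1795, attained at (2, 4).

(2, 4)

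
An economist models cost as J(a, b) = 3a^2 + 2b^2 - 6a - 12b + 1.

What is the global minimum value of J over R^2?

-20

J(a,b) separates as P(a) + Q(b) + 1, so its minimum is min P + min Q + 1.
P'(a) = 6a - 6 vanishes at a ∈ {1}; Q'(b) = 4b - 12 vanishes at b ∈ {3}.
Local minima of P (where P''>0): P(1)=-3. Local minima of Q: Q(3)=-18.
So the global minimum of J is P(1) + Q(3) + 1 = -3 − 18 + 1 = -20, attained at (1, 3).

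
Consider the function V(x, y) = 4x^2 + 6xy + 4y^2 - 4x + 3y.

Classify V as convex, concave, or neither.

V is quadratic, so its Hessian is the constant matrix H = [[8, 6], [6, 8]].
det(H) = 28, tr(H) = 16.
det(H) > 0 and tr(H) > 0, so H is positive definite everywhere: convex.

convex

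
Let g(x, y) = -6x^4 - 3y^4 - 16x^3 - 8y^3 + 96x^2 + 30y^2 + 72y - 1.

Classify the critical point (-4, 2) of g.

The mixed partial ∂²g/∂x∂y is 0, so the Hessian at any point is diag(g_xx, g_yy) = diag(24(-3x^2 - 4x + 8), 12(-3y^2 - 4y + 5)).
At (-4, 2): H = diag(-576, -180).
Both eigenvalues are negative, so H is negative definite: a local maximum.

local maximum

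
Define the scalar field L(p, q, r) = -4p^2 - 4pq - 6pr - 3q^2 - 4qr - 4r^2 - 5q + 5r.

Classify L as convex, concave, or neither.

L is quadratic, so its Hessian is the constant matrix H = [[-8, -4, -6], [-4, -6, -4], [-6, -4, -8]].
Leading principal minors: -8, 32, -104.
Signs alternate −, +, − ⇒ H ≺ 0 ⇒ concave.

concave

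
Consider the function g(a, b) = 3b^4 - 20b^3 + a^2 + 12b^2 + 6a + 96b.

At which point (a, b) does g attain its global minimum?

g(a,b) separates as P(a) + Q(b), so its minimum is min P + min Q.
P'(a) = 2a + 6 vanishes at a ∈ {-3}; Q'(b) = 12(b - 4)(b - 2)(b + 1) vanishes at b ∈ {-1, 2, 4}.
Local minima of P (where P''>0): P(-3)=-9. Local minima of Q: Q(-1)=-61, Q(4)=64.
So the global minimum of g is P(-3) + Q(-1) = -9 − 61 = -70, attained at (-3, -1).

(-3, -1)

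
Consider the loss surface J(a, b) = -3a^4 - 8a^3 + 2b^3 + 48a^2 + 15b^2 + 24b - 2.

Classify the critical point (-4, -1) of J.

The mixed partial ∂²J/∂a∂b is 0, so the Hessian at any point is diag(J_aa, J_bb) = diag(12(-3a^2 - 4a + 8), 6(2b + 5)).
At (-4, -1): H = diag(-288, 18).
The eigenvalues have opposite signs, so H is indefinite: a saddle point.

saddle point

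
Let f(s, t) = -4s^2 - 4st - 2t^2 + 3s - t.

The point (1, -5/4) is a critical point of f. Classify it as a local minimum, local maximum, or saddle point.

The Hessian of f is constant: H = [[-8, -4], [-4, -4]].
det(H) = (-8)·(-4) − (-4)² = 16.
det(H) > 0 and tr(H) = -12 < 0, so H is negative definite and the point is a local maximum.

local maximum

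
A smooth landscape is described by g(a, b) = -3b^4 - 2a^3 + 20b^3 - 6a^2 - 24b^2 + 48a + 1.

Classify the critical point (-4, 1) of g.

The mixed partial ∂²g/∂a∂b is 0, so the Hessian at any point is diag(g_aa, g_bb) = diag(-12(a + 1), 12(-3b^2 + 10b - 4)).
At (-4, 1): H = diag(36, 36).
Both eigenvalues are positive, so H is positive definite: a local minimum.

local minimum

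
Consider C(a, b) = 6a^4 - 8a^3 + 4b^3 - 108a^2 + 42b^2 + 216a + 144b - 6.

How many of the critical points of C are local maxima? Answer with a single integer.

C separates as a function of a plus a function of b, so ∇C=0 decouples.
∂C/∂a = 24(a - 3)(a - 1)(a + 3) = 0 at a ∈ {-3, 1, 3}; ∂C/∂b = 12(b + 3)(b + 4) = 0 at b ∈ {-4, -3}.
The Hessian is diagonal: diag(C_aa, C_bb). Second derivatives: C_aa(-3)=576, C_aa(1)=-192, C_aa(3)=288; C_bb(-4)=-12, C_bb(-3)=12.
Local maxima occur where both diagonal entries negative: (1, -4). Count: 1.

1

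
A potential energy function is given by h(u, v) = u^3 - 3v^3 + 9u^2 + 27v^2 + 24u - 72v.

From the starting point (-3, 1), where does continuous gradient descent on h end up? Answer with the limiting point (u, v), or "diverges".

h is separable, so gradient descent decouples: u follows -∂h/∂u, v follows -∂h/∂v.
∂h/∂u = 3(u + 2)(u + 4); at u=-3 this is -3, so u increases.
∂h/∂v = -9(v - 4)(v - 2); at v=1 this is -27, so v increases.
u converges to its nearest critical value -2 (a local min of the u-part); v converges to 2. The iterate converges to (-2, 2).

(-2, 2)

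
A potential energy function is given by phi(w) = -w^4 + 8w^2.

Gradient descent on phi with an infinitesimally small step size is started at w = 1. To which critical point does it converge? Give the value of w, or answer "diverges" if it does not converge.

0

phi'(w) = -4w(w - 2)(w + 2), so phi'(1) = 12.
Gradient descent moves in the -phi' direction, i.e. w is decreasing.
The nearest critical point in that direction is w = 0, where phi'' = 16 > 0 (a local minimum). The iterate converges there.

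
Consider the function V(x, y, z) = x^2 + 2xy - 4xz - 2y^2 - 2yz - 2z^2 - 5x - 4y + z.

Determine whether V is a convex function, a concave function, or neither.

neither

V is quadratic, so its Hessian is the constant matrix H = [[2, 2, -4], [2, -4, -2], [-4, -2, -4]].
Leading principal minors: 2, -12, 136.
Neither pattern holds ⇒ H is indefinite ⇒ neither convex nor concave.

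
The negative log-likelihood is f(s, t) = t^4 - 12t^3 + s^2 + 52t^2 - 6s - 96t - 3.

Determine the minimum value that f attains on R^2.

-76

f(s,t) separates as P(s) + Q(t) − 3, so its minimum is min P + min Q − 3.
P'(s) = 2s - 6 vanishes at s ∈ {3}; Q'(t) = 4(t - 4)(t - 3)(t - 2) vanishes at t ∈ {2, 3, 4}.
Local minima of P (where P''>0): P(3)=-9. Local minima of Q: Q(2)=-64, Q(4)=-64.
So the global minimum of f is P(3) + Q(2) − 3 = -9 − 64 − 3 = -76, attained at (3, 2).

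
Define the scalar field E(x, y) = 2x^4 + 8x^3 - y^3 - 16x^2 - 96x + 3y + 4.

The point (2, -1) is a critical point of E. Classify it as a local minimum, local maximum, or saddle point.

local minimum

The mixed partial ∂²E/∂x∂y is 0, so the Hessian at any point is diag(E_xx, E_yy) = diag(8(3x^2 + 6x - 4), -6y).
At (2, -1): H = diag(160, 6).
Both eigenvalues are positive, so H is positive definite: a local minimum.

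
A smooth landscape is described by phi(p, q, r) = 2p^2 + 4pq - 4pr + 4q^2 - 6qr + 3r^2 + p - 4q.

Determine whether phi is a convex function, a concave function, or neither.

convex

phi is quadratic, so its Hessian is the constant matrix H = [[4, 4, -4], [4, 8, -6], [-4, -6, 6]].
Leading principal minors: 4, 16, 16.
All positive ⇒ H ≻ 0 ⇒ convex.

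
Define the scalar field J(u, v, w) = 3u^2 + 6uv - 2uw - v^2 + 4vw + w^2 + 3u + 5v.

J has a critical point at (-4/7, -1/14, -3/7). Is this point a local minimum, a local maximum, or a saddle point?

The Hessian is constant: H = [[6, 6, -2], [6, -2, 4], [-2, 4, 2]].
Leading principal minors: Δ₁ = 6, Δ₂ = -48, Δ₃ = -280.
The minors fit neither the all-positive nor the alternating-sign pattern, so H is indefinite: a saddle point.

saddle point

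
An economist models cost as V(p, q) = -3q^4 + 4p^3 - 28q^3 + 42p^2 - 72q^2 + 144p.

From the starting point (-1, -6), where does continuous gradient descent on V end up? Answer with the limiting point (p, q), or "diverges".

diverges

V is separable, so gradient descent decouples: p follows -∂V/∂p, q follows -∂V/∂q.
∂V/∂p = 12(p + 3)(p + 4); at p=-1 this is 72, so p decreases.
∂V/∂q = -12q(q + 3)(q + 4); at q=-6 this is 432, so q decreases.
The q-coordinate has no critical point in that direction and runs off to infinity.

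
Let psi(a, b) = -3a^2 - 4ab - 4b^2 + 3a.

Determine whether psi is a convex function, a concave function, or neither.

psi is quadratic, so its Hessian is the constant matrix H = [[-6, -4], [-4, -8]].
det(H) = 32, tr(H) = -14.
det(H) > 0 and tr(H) < 0, so H is negative definite everywhere: concave.

concave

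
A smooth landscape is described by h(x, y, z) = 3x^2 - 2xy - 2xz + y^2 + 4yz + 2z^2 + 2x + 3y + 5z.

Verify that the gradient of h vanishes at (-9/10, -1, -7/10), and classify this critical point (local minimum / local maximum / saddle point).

∇h = (6x - 2y - 2z + 2, -2x + 2y + 4z + 3, -2x + 4y + 4z + 5); substituting (-9/10, -1, -7/10) gives ∇h = (0, 0, 0), so (-9/10, -1, -7/10) is indeed a critical point.
The Hessian is constant: H = [[6, -2, -2], [-2, 2, 4], [-2, 4, 4]].
Leading principal minors: Δ₁ = 6, Δ₂ = 8, Δ₃ = -40.
The minors fit neither the all-positive nor the alternating-sign pattern, so H is indefinite: a saddle point.

saddle point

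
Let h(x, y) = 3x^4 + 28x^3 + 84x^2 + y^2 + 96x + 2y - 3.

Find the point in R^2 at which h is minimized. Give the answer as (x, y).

(-4, -1)

h(x,y) separates as P(x) + Q(y) − 3, so its minimum is min P + min Q − 3.
P'(x) = 12(x + 1)(x + 2)(x + 4) vanishes at x ∈ {-4, -2, -1}; Q'(y) = 2y + 2 vanishes at y ∈ {-1}.
Local minima of P (where P''>0): P(-4)=-64, P(-1)=-37. Local minima of Q: Q(-1)=-1.
So the global minimum of h is P(-4) + Q(-1) − 3 = -64 − 1 − 3 = -68, attained at (-4, -1).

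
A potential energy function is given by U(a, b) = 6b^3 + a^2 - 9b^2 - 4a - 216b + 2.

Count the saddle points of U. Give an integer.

U separates as a function of a plus a function of b, so ∇U=0 decouples.
∂U/∂a = 2(a - 2) = 0 at a ∈ {2}; ∂U/∂b = 18(b - 4)(b + 3) = 0 at b ∈ {-3, 4}.
The Hessian is diagonal: diag(U_aa, U_bb). Second derivatives: U_aa(2)=2; U_bb(-3)=-126, U_bb(4)=126.
Saddle points occur where the two diagonal entries have opposite signs: (2, -3). Count: 1.

1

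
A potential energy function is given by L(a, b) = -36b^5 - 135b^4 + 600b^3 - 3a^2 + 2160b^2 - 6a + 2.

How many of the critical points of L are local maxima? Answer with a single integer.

L separates as a function of a plus a function of b, so ∇L=0 decouples.
∂L/∂a = -6(a + 1) = 0 at a ∈ {-1}; ∂L/∂b = -180b(b - 3)(b + 2)(b + 4) = 0 at b ∈ {-4, -2, 0, 3}.
The Hessian is diagonal: diag(L_aa, L_bb). Second derivatives: L_aa(-1)=-6; L_bb(-4)=10080, L_bb(-2)=-3600, L_bb(0)=4320, L_bb(3)=-18900.
Local maxima occur where both diagonal entries negative: (-1, -2), (-1, 3). Count: 2.

2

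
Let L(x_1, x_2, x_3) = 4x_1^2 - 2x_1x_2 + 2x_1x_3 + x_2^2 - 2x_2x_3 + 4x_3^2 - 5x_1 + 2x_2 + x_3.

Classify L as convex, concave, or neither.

convex

L is quadratic, so its Hessian is the constant matrix H = [[8, -2, 2], [-2, 2, -2], [2, -2, 8]].
Leading principal minors: 8, 12, 72.
All positive ⇒ H ≻ 0 ⇒ convex.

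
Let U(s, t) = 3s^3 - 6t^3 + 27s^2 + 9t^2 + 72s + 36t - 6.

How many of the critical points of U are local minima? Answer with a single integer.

1

U separates as a function of s plus a function of t, so ∇U=0 decouples.
∂U/∂s = 9(s + 2)(s + 4) = 0 at s ∈ {-4, -2}; ∂U/∂t = -18(t - 2)(t + 1) = 0 at t ∈ {-1, 2}.
The Hessian is diagonal: diag(U_ss, U_tt). Second derivatives: U_ss(-4)=-18, U_ss(-2)=18; U_tt(-1)=54, U_tt(2)=-54.
Local minima occur where both diagonal entries positive: (-2, -1). Count: 1.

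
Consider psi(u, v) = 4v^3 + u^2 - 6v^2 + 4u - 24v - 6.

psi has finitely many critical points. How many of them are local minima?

1

psi separates as a function of u plus a function of v, so ∇psi=0 decouples.
∂psi/∂u = 2(u + 2) = 0 at u ∈ {-2}; ∂psi/∂v = 12(v - 2)(v + 1) = 0 at v ∈ {-1, 2}.
The Hessian is diagonal: diag(psi_uu, psi_vv). Second derivatives: psi_uu(-2)=2; psi_vv(-1)=-36, psi_vv(2)=36.
Local minima occur where both diagonal entries positive: (-2, 2). Count: 1.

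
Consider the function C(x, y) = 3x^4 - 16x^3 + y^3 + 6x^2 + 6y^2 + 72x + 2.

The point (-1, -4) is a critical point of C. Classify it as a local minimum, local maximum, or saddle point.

The mixed partial ∂²C/∂x∂y is 0, so the Hessian at any point is diag(C_xx, C_yy) = diag(12(3x^2 - 8x + 1), 6(y + 2)).
At (-1, -4): H = diag(144, -12).
The eigenvalues have opposite signs, so H is indefinite: a saddle point.

saddle point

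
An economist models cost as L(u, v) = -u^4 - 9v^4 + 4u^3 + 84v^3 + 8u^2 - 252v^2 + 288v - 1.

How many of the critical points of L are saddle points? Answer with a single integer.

L separates as a function of u plus a function of v, so ∇L=0 decouples.
∂L/∂u = -4u(u - 4)(u + 1) = 0 at u ∈ {-1, 0, 4}; ∂L/∂v = -36(v - 4)(v - 2)(v - 1) = 0 at v ∈ {1, 2, 4}.
The Hessian is diagonal: diag(L_uu, L_vv). Second derivatives: L_uu(-1)=-20, L_uu(0)=16, L_uu(4)=-80; L_vv(1)=-108, L_vv(2)=72, L_vv(4)=-216.
Saddle points occur where the two diagonal entries have opposite signs: (-1, 2), (0, 1), (0, 4), (4, 2). Count: 4.

4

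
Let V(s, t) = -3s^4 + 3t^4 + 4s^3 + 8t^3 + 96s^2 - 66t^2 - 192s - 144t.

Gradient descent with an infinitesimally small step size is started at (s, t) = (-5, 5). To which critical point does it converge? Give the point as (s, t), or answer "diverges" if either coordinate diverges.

V is separable, so gradient descent decouples: s follows -∂V/∂s, t follows -∂V/∂t.
∂V/∂s = -12(s - 4)(s - 1)(s + 4); at s=-5 this is 648, so s decreases.
∂V/∂t = 12(t - 3)(t + 1)(t + 4); at t=5 this is 1296, so t decreases.
The s-coordinate has no critical point in that direction and runs off to infinity.

diverges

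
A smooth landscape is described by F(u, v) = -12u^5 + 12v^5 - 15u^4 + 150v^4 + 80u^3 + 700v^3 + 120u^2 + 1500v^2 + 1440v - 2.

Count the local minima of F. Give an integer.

4

F separates as a function of u plus a function of v, so ∇F=0 decouples.
∂F/∂u = -60u(u - 2)(u + 1)(u + 2) = 0 at u ∈ {-2, -1, 0, 2}; ∂F/∂v = 60(v + 1)(v + 2)(v + 3)(v + 4) = 0 at v ∈ {-4, -3, -2, -1}.
The Hessian is diagonal: diag(F_uu, F_vv). Second derivatives: F_uu(-2)=480, F_uu(-1)=-180, F_uu(0)=240, F_uu(2)=-1440; F_vv(-4)=-360, F_vv(-3)=120, F_vv(-2)=-120, F_vv(-1)=360.
Local minima occur where both diagonal entries positive: (-2, -3), (-2, -1), (0, -3), (0, -1). Count: 4.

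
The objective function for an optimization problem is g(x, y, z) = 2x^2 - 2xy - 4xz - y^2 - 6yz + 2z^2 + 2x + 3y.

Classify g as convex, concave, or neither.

g is quadratic, so its Hessian is the constant matrix H = [[4, -2, -4], [-2, -2, -6], [-4, -6, 4]].
Leading principal minors: 4, -12, -256.
Neither pattern holds ⇒ H is indefinite ⇒ neither convex nor concave.

neither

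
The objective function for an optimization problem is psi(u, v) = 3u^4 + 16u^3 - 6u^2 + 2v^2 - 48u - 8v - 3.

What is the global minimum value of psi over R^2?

-171

psi(u,v) separates as P(u) + Q(v) − 3, so its minimum is min P + min Q − 3.
P'(u) = 12(u - 1)(u + 1)(u + 4) vanishes at u ∈ {-4, -1, 1}; Q'(v) = 4v - 8 vanishes at v ∈ {2}.
Local minima of P (where P''>0): P(-4)=-160, P(1)=-35. Local minima of Q: Q(2)=-8.
So the global minimum of psi is P(-4) + Q(2) − 3 = -160 − 8 − 3 = -171, attained at (-4, 2).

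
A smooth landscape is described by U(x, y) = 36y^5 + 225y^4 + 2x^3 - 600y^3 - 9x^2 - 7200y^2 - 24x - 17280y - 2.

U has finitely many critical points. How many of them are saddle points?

U separates as a function of x plus a function of y, so ∇U=0 decouples.
∂U/∂x = 6(x - 4)(x + 1) = 0 at x ∈ {-1, 4}; ∂U/∂y = 180(y - 4)(y + 2)(y + 3)(y + 4) = 0 at y ∈ {-4, -3, -2, 4}.
The Hessian is diagonal: diag(U_xx, U_yy). Second derivatives: U_xx(-1)=-30, U_xx(4)=30; U_yy(-4)=-2880, U_yy(-3)=1260, U_yy(-2)=-2160, U_yy(4)=60480.
Saddle points occur where the two diagonal entries have opposite signs: (-1, -3), (-1, 4), (4, -4), (4, -2). Count: 4.

4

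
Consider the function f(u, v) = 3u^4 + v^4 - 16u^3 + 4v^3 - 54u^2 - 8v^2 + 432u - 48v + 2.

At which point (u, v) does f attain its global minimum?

f(u,v) separates as P(u) + Q(v) + 2, so its minimum is min P + min Q + 2.
P'(u) = 12(u - 4)(u - 3)(u + 3) vanishes at u ∈ {-3, 3, 4}; Q'(v) = 4(v - 2)(v + 2)(v + 3) vanishes at v ∈ {-3, -2, 2}.
Local minima of P (where P''>0): P(-3)=-1107, P(4)=608. Local minima of Q: Q(-3)=45, Q(2)=-80.
So the global minimum of f is P(-3) + Q(2) + 2 = -1107 − 80 + 2 = -1185, attained at (-3, 2).

(-3, 2)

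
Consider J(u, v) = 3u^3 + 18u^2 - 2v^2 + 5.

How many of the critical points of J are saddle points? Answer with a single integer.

1

J separates as a function of u plus a function of v, so ∇J=0 decouples.
∂J/∂u = 9u(u + 4) = 0 at u ∈ {-4, 0}; ∂J/∂v = -4v = 0 at v ∈ {0}.
The Hessian is diagonal: diag(J_uu, J_vv). Second derivatives: J_uu(-4)=-36, J_uu(0)=36; J_vv(0)=-4.
Saddle points occur where the two diagonal entries have opposite signs: (0, 0). Count: 1.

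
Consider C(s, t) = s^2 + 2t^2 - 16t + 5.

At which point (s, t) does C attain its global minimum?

C(s,t) separates as P(s) + Q(t) + 5, so its minimum is min P + min Q + 5.
P'(s) = 2s vanishes at s ∈ {0}; Q'(t) = 4(t - 4) vanishes at t ∈ {4}.
Local minima of P (where P''>0): P(0)=0. Local minima of Q: Q(4)=-32.
So the global minimum of C is P(0) + Q(4) + 5 = 0 − 32 + 5 = -27, attained at (0, 4).

(0, 4)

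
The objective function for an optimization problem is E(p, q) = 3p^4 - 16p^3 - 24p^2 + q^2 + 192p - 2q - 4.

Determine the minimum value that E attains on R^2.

-309

E(p,q) separates as A(p) + B(q) − 4, so its minimum is min A + min B − 4.
A'(p) = 12(p - 4)(p - 2)(p + 2) vanishes at p ∈ {-2, 2, 4}; B'(q) = 2q - 2 vanishes at q ∈ {1}.
Local minima of A (where A''>0): A(-2)=-304, A(4)=128. Local minima of B: B(1)=-1.
So the global minimum of E is A(-2) + B(1) − 4 = -304 − 1 − 4 = -309, attained at (-2, 1).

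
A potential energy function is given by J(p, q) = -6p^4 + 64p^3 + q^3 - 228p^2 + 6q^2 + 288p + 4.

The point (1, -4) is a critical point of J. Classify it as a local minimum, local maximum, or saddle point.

The mixed partial ∂²J/∂p∂q is 0, so the Hessian at any point is diag(J_pp, J_qq) = diag(24(-3p^2 + 16p - 19), 6(q + 2)).
At (1, -4): H = diag(-144, -12).
Both eigenvalues are negative, so H is negative definite: a local maximum.

local maximum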